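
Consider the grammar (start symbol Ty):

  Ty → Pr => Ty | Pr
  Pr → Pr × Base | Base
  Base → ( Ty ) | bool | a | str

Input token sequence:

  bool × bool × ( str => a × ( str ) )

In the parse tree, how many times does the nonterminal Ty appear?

[Ty [Pr [Pr [Pr [Base bool]] × [Base bool]] × [Base ( [Ty [Pr [Base str]] => [Ty [Pr [Pr [Base a]] × [Base ( [Ty [Pr [Base str]]] )]]]] )]]]

4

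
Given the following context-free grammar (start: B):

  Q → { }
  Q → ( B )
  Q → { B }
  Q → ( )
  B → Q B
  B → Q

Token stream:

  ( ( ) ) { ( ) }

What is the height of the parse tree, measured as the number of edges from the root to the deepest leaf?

[B [Q ( [B [Q ( )]] )] [B [Q { [B [Q ( )]] }]]]

5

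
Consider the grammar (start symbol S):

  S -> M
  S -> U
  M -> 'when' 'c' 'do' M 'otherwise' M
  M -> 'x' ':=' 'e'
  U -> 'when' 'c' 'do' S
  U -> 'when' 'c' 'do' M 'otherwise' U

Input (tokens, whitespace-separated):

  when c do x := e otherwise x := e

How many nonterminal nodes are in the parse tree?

[S [M when c do [M x := e] otherwise [M x := e]]]

4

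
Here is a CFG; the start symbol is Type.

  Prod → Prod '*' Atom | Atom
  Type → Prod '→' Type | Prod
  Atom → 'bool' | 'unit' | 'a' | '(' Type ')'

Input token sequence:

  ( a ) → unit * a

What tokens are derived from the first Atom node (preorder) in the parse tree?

[Type [Prod [Atom ( [Type [Prod [Atom a]]] )]] → [Type [Prod [Prod [Atom unit]] * [Atom a]]]]

( a )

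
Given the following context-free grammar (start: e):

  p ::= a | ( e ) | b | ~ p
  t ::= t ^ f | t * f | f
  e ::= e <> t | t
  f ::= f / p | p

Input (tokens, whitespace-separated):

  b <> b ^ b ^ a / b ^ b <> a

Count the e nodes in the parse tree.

[e [e [e [t [f [p b]]]] <> [t [t [t [t [f [p b]]] ^ [f [p b]]] ^ [f [f [p a]] / [p b]]] ^ [f [p b]]]] <> [t [f [p a]]]]

3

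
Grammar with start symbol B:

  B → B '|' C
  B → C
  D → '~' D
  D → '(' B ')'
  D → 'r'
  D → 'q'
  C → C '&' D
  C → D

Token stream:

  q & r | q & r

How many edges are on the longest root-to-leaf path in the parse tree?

5

[B [B [C [C [D q]] & [D r]]] | [C [C [D q]] & [D r]]]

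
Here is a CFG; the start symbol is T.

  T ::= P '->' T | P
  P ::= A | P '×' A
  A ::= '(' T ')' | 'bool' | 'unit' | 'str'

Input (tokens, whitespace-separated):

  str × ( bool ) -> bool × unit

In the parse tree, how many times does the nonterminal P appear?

5

[T [P [P [A str]] × [A ( [T [P [A bool]]] )]] -> [T [P [P [A bool]] × [A unit]]]]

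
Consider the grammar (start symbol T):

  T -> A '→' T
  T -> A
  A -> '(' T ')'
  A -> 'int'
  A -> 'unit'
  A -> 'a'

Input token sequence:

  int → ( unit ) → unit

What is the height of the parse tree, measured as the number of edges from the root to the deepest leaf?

5

[T [A int] → [T [A ( [T [A unit]] )] → [T [A unit]]]]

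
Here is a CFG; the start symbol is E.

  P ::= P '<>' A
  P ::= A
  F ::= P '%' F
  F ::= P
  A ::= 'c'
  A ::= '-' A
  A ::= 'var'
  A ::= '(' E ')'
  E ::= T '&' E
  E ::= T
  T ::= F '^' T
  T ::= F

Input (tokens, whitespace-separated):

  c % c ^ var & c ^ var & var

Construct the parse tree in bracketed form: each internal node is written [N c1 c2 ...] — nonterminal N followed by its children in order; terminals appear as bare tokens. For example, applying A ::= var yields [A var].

[E [T [F [P [A c]] % [F [P [A c]]]] ^ [T [F [P [A var]]]]] & [E [T [F [P [A c]]] ^ [T [F [P [A var]]]]] & [E [T [F [P [A var]]]]]]]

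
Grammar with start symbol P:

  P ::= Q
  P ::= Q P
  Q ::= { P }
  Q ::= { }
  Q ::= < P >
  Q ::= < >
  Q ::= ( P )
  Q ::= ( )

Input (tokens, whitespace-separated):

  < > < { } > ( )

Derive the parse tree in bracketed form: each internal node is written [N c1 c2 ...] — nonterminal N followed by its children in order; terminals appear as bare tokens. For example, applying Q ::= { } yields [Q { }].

P
Q P
< > P
< > Q P
< > < P > P
< > < Q > P
< > < { } > P
< > < { } > Q
< > < { } > ( )

[P [Q < >] [P [Q < [P [Q { }]] >] [P [Q ( )]]]]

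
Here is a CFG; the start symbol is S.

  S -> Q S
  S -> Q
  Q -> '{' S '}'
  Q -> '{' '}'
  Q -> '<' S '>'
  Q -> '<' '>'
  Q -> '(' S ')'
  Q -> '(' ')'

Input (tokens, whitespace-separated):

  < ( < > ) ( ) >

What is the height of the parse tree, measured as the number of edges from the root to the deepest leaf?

[S [Q < [S [Q ( [S [Q < >]] )] [S [Q ( )]]] >]]

6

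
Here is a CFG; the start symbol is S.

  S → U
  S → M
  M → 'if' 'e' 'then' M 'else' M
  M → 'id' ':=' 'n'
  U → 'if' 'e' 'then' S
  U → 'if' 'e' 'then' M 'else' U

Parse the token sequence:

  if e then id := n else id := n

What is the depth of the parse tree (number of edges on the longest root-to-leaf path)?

[S [M if e then [M id := n] else [M id := n]]]

3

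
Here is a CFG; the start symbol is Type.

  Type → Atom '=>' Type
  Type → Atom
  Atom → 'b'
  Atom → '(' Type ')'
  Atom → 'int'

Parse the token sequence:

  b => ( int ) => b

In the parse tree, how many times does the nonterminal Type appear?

4

[Type [Atom b] => [Type [Atom ( [Type [Atom int]] )] => [Type [Atom b]]]]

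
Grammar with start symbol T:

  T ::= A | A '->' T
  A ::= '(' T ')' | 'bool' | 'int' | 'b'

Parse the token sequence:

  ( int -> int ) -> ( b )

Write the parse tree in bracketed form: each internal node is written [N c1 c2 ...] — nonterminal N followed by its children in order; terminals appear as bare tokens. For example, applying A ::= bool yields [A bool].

[T [A ( [T [A int] -> [T [A int]]] )] -> [T [A ( [T [A b]] )]]]

T
A -> T
( T ) -> T
( A -> T ) -> T
( int -> T ) -> T
( int -> A ) -> T
( int -> int ) -> T
( int -> int ) -> A
( int -> int ) -> ( T )
( int -> int ) -> ( A )
( int -> int ) -> ( b )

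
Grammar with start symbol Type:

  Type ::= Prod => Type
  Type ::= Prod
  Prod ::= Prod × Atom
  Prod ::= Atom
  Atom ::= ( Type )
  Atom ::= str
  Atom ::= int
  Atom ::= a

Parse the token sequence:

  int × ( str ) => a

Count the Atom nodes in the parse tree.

4

[Type [Prod [Prod [Atom int]] × [Atom ( [Type [Prod [Atom str]]] )]] => [Type [Prod [Atom a]]]]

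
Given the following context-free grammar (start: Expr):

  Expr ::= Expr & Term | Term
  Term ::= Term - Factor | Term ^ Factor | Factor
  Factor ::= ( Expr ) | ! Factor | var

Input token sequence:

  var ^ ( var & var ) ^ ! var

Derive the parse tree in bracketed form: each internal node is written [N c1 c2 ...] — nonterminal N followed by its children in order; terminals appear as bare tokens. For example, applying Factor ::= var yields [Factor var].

[Expr [Term [Term [Term [Factor var]] ^ [Factor ( [Expr [Expr [Term [Factor var]]] & [Term [Factor var]]] )]] ^ [Factor ! [Factor var]]]]

Expr
Term
Term ^ Factor
Term ^ Factor ^ Factor
Factor ^ Factor ^ Factor
var ^ Factor ^ Factor
var ^ ( Expr ) ^ Factor
var ^ ( Expr & Term ) ^ Factor
var ^ ( Term & Term ) ^ Factor
var ^ ( Factor & Term ) ^ Factor
var ^ ( var & Term ) ^ Factor
var ^ ( var & Factor ) ^ Factor
var ^ ( var & var ) ^ Factor
var ^ ( var & var ) ^ ! Factor
var ^ ( var & var ) ^ ! var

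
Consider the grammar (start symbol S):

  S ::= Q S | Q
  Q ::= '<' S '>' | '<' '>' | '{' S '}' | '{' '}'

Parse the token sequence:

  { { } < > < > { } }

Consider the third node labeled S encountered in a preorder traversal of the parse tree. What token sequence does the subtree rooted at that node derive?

[S [Q { [S [Q { }] [S [Q < >] [S [Q < >] [S [Q { }]]]]] }]]

< > < > { }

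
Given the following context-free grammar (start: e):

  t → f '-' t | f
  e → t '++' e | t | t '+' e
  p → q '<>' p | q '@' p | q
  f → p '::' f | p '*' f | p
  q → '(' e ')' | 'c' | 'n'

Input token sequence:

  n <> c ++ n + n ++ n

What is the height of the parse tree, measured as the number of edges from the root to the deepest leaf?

8

[e [t [f [p [q n] <> [p [q c]]]]] ++ [e [t [f [p [q n]]]] + [e [t [f [p [q n]]]] ++ [e [t [f [p [q n]]]]]]]]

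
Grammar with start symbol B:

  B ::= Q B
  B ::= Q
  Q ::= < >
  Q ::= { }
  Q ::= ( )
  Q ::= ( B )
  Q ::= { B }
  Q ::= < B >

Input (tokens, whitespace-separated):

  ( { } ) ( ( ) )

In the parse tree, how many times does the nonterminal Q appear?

4

[B [Q ( [B [Q { }]] )] [B [Q ( [B [Q ( )]] )]]]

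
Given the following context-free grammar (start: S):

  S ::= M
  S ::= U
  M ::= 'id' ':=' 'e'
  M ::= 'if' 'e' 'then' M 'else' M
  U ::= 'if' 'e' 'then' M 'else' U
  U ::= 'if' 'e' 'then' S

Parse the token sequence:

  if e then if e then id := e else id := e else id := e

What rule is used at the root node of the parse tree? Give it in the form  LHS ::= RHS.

[S [M if e then [M if e then [M id := e] else [M id := e]] else [M id := e]]]

S ::= M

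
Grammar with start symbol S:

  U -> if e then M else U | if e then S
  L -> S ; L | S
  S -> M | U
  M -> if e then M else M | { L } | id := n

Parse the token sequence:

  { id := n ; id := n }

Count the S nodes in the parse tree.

[S [M { [L [S [M id := n]] ; [L [S [M id := n]]]] }]]

3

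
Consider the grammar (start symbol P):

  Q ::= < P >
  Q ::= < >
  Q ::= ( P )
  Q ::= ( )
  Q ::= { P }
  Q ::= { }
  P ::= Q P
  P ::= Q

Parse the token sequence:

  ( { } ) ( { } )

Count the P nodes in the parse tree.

4

[P [Q ( [P [Q { }]] )] [P [Q ( [P [Q { }]] )]]]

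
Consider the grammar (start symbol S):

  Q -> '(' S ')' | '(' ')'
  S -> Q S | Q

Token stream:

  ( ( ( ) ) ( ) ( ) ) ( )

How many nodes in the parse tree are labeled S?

[S [Q ( [S [Q ( [S [Q ( )]] )] [S [Q ( )] [S [Q ( )]]]] )] [S [Q ( )]]]

6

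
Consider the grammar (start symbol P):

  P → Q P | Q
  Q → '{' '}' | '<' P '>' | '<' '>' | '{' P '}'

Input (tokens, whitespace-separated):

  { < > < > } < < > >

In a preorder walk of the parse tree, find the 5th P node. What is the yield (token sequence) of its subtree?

[P [Q { [P [Q < >] [P [Q < >]]] }] [P [Q < [P [Q < >]] >]]]

< >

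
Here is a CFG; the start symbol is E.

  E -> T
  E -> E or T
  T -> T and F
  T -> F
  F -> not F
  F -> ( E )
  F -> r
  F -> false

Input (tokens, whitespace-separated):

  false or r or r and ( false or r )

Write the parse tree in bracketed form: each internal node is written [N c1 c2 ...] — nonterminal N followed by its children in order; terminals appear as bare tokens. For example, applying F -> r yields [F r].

E
E or T
E or T or T
T or T or T
F or T or T
false or T or T
false or F or T
false or r or T
false or r or T and F
false or r or F and F
false or r or r and F
false or r or r and ( E )
false or r or r and ( E or T )
false or r or r and ( T or T )
false or r or r and ( F or T )
false or r or r and ( false or T )
false or r or r and ( false or F )
false or r or r and ( false or r )

[E [E [E [T [F false]]] or [T [F r]]] or [T [T [F r]] and [F ( [E [E [T [F false]]] or [T [F r]]] )]]]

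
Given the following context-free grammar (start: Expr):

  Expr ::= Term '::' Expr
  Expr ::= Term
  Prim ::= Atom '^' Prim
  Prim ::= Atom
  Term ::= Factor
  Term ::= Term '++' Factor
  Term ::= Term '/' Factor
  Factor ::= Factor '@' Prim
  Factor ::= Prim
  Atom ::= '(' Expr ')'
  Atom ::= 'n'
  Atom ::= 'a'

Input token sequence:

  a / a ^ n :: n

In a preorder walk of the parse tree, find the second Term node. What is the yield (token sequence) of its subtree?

a

[Expr [Term [Term [Factor [Prim [Atom a]]]] / [Factor [Prim [Atom a] ^ [Prim [Atom n]]]]] :: [Expr [Term [Factor [Prim [Atom n]]]]]]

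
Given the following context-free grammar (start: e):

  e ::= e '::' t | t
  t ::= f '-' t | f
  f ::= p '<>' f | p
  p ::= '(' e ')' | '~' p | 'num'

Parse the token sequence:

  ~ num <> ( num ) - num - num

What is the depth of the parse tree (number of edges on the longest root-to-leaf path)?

9

[e [t [f [p ~ [p num]] <> [f [p ( [e [t [f [p num]]]] )]]] - [t [f [p num]] - [t [f [p num]]]]]]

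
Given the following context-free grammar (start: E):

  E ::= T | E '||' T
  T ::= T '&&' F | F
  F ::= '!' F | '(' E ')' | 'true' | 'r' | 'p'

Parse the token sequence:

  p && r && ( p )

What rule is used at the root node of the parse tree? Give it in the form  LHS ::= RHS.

E ::= T

[E [T [T [T [F p]] && [F r]] && [F ( [E [T [F p]]] )]]]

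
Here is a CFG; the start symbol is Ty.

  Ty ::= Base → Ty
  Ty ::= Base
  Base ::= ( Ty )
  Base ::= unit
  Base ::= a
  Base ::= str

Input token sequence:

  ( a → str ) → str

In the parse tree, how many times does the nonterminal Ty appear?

4

[Ty [Base ( [Ty [Base a] → [Ty [Base str]]] )] → [Ty [Base str]]]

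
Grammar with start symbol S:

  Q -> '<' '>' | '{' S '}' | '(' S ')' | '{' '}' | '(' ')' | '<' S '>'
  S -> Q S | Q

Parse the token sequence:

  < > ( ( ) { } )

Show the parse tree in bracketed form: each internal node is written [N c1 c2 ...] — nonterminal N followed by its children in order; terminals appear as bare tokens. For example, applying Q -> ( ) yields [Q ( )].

[S [Q < >] [S [Q ( [S [Q ( )] [S [Q { }]]] )]]]

S
Q S
< > S
< > Q
< > ( S )
< > ( Q S )
< > ( ( ) S )
< > ( ( ) Q )
< > ( ( ) { } )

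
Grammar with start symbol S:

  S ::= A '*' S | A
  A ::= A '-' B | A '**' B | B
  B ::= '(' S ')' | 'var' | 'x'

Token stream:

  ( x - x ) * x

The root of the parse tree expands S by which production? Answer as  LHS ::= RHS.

[S [A [B ( [S [A [A [B x]] - [B x]]] )]] * [S [A [B x]]]]

S ::= A '*' S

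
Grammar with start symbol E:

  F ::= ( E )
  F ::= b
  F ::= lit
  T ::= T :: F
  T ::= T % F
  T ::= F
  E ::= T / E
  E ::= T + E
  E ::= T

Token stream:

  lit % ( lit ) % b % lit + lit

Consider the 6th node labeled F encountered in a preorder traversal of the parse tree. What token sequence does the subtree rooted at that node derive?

[E [T [T [T [T [F lit]] % [F ( [E [T [F lit]]] )]] % [F b]] % [F lit]] + [E [T [F lit]]]]

lit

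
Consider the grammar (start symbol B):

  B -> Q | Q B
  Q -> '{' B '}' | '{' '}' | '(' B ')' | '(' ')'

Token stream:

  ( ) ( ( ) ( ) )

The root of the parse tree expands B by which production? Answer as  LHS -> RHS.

[B [Q ( )] [B [Q ( [B [Q ( )] [B [Q ( )]]] )]]]

B -> Q B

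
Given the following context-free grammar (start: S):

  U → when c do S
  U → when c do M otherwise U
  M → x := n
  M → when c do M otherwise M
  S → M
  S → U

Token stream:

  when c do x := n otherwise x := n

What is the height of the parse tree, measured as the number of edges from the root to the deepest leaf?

3

[S [M when c do [M x := n] otherwise [M x := n]]]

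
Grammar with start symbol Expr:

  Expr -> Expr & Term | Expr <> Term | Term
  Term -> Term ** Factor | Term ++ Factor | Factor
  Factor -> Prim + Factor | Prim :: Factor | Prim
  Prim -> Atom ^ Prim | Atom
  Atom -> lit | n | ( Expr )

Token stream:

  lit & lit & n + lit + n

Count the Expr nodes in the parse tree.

[Expr [Expr [Expr [Term [Factor [Prim [Atom lit]]]]] & [Term [Factor [Prim [Atom lit]]]]] & [Term [Factor [Prim [Atom n]] + [Factor [Prim [Atom lit]] + [Factor [Prim [Atom n]]]]]]]

3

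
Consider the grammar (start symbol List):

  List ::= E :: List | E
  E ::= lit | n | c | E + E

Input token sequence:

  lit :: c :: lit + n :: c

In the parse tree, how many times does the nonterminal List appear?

[List [E lit] :: [List [E c] :: [List [E [E lit] + [E n]] :: [List [E c]]]]]

4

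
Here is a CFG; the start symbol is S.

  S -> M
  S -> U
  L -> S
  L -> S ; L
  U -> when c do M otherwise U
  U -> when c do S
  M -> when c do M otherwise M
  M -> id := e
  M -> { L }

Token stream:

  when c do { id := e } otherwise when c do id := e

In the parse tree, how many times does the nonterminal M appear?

[S [U when c do [M { [L [S [M id := e]]] }] otherwise [U when c do [S [M id := e]]]]]

3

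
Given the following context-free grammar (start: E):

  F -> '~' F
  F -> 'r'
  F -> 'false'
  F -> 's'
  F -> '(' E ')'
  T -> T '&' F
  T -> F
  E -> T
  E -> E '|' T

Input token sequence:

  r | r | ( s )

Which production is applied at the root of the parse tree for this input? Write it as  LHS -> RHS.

[E [E [E [T [F r]]] | [T [F r]]] | [T [F ( [E [T [F s]]] )]]]

E -> E '|' T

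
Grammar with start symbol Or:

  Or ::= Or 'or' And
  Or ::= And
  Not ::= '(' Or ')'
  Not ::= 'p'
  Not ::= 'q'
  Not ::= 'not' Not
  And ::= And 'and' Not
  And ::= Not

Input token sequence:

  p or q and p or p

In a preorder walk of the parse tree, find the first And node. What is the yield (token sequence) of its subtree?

[Or [Or [Or [And [Not p]]] or [And [And [Not q]] and [Not p]]] or [And [Not p]]]

p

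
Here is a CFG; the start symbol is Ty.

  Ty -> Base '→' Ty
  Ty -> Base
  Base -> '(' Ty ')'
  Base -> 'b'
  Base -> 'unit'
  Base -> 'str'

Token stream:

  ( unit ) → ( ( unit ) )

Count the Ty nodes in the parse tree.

5

[Ty [Base ( [Ty [Base unit]] )] → [Ty [Base ( [Ty [Base ( [Ty [Base unit]] )]] )]]]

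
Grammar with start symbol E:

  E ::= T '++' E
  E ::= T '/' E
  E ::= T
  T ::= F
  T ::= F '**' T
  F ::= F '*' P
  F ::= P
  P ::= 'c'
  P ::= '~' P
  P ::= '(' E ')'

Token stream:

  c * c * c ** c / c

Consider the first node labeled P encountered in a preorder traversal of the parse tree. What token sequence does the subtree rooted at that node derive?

[E [T [F [F [F [P c]] * [P c]] * [P c]] ** [T [F [P c]]]] / [E [T [F [P c]]]]]

c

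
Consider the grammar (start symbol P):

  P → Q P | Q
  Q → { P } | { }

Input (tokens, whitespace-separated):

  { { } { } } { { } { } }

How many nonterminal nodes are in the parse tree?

[P [Q { [P [Q { }] [P [Q { }]]] }] [P [Q { [P [Q { }] [P [Q { }]]] }]]]

12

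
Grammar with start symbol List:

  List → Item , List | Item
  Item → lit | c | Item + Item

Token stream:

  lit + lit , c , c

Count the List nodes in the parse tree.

[List [Item [Item lit] + [Item lit]] , [List [Item c] , [List [Item c]]]]

3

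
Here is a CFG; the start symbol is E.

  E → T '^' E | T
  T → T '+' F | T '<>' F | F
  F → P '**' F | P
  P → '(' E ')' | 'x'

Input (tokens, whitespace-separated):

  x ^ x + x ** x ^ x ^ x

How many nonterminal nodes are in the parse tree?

21

[E [T [F [P x]]] ^ [E [T [T [F [P x]]] + [F [P x] ** [F [P x]]]] ^ [E [T [F [P x]]] ^ [E [T [F [P x]]]]]]]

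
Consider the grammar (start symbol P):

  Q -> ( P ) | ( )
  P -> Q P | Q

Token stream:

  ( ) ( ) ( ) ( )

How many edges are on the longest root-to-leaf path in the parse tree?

[P [Q ( )] [P [Q ( )] [P [Q ( )] [P [Q ( )]]]]]

5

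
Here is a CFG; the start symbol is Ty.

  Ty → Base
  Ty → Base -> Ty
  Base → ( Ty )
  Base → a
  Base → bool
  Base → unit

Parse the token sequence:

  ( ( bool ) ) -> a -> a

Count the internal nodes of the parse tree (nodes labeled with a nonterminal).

10

[Ty [Base ( [Ty [Base ( [Ty [Base bool]] )]] )] -> [Ty [Base a] -> [Ty [Base a]]]]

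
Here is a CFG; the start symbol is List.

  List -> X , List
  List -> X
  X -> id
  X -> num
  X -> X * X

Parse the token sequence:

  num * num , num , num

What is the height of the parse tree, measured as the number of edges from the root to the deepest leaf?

[List [X [X num] * [X num]] , [List [X num] , [List [X num]]]]

4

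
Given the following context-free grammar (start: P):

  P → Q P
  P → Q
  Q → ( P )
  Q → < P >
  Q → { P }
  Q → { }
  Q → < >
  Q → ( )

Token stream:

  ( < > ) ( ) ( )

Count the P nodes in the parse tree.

4

[P [Q ( [P [Q < >]] )] [P [Q ( )] [P [Q ( )]]]]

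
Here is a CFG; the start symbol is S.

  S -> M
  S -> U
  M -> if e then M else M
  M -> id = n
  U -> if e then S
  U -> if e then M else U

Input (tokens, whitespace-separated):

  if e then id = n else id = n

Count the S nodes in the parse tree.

1

[S [M if e then [M id = n] else [M id = n]]]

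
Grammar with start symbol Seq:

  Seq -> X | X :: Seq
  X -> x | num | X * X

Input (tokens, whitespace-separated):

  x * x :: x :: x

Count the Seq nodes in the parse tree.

3

[Seq [X [X x] * [X x]] :: [Seq [X x] :: [Seq [X x]]]]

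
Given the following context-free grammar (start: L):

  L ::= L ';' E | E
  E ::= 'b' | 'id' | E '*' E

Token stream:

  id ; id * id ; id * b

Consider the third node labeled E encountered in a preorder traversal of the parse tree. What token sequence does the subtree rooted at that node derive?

[L [L [L [E id]] ; [E [E id] * [E id]]] ; [E [E id] * [E b]]]

id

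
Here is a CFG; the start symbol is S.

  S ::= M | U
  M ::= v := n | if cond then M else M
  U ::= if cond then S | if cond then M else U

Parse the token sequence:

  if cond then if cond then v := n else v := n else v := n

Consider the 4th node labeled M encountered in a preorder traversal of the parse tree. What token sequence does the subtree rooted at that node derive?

[S [M if cond then [M if cond then [M v := n] else [M v := n]] else [M v := n]]]

v := n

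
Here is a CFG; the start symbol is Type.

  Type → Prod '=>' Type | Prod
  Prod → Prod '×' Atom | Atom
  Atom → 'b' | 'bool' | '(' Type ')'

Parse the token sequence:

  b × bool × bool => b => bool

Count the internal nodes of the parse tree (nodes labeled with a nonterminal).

[Type [Prod [Prod [Prod [Atom b]] × [Atom bool]] × [Atom bool]] => [Type [Prod [Atom b]] => [Type [Prod [Atom bool]]]]]

13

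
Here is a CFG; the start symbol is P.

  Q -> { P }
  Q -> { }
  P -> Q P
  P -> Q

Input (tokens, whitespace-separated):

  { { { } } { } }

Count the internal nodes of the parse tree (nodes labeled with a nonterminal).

[P [Q { [P [Q { [P [Q { }]] }] [P [Q { }]]] }]]

8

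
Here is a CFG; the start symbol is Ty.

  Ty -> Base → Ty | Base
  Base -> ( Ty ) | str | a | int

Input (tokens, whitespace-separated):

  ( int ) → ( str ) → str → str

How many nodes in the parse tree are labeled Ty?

6

[Ty [Base ( [Ty [Base int]] )] → [Ty [Base ( [Ty [Base str]] )] → [Ty [Base str] → [Ty [Base str]]]]]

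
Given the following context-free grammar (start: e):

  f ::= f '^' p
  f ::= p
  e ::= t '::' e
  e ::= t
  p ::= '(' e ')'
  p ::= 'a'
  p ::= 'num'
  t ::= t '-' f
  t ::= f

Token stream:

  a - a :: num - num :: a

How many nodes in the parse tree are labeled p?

5

[e [t [t [f [p a]]] - [f [p a]]] :: [e [t [t [f [p num]]] - [f [p num]]] :: [e [t [f [p a]]]]]]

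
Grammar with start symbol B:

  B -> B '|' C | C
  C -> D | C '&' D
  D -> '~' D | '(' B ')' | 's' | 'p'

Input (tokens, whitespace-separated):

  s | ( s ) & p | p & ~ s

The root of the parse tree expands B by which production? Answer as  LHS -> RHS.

B -> B '|' C

[B [B [B [C [D s]]] | [C [C [D ( [B [C [D s]]] )]] & [D p]]] | [C [C [D p]] & [D ~ [D s]]]]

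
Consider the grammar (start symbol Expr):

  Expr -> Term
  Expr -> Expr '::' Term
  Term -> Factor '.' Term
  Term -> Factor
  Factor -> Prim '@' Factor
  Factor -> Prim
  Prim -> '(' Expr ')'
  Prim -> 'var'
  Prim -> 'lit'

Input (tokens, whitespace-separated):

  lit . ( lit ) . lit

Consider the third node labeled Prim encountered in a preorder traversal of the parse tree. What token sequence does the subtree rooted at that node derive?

[Expr [Term [Factor [Prim lit]] . [Term [Factor [Prim ( [Expr [Term [Factor [Prim lit]]]] )]] . [Term [Factor [Prim lit]]]]]]

lit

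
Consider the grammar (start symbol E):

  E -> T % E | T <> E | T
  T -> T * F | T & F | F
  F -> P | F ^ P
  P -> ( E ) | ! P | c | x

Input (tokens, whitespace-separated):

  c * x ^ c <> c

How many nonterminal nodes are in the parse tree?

13

[E [T [T [F [P c]]] * [F [F [P x]] ^ [P c]]] <> [E [T [F [P c]]]]]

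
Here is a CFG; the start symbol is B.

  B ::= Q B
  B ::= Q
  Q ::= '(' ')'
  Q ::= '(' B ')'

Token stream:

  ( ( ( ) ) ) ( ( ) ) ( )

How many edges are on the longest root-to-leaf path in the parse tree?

[B [Q ( [B [Q ( [B [Q ( )]] )]] )] [B [Q ( [B [Q ( )]] )] [B [Q ( )]]]]

6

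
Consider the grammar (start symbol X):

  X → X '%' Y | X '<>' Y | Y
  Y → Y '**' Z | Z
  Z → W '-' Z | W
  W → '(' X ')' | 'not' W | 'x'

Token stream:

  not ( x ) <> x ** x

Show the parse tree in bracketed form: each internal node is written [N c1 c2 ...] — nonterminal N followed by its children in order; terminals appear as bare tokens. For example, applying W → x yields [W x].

X
X <> Y
Y <> Y
Z <> Y
W <> Y
not W <> Y
not ( X ) <> Y
not ( Y ) <> Y
not ( Z ) <> Y
not ( W ) <> Y
not ( x ) <> Y
not ( x ) <> Y ** Z
not ( x ) <> Z ** Z
not ( x ) <> W ** Z
not ( x ) <> x ** Z
not ( x ) <> x ** W
not ( x ) <> x ** x

[X [X [Y [Z [W not [W ( [X [Y [Z [W x]]]] )]]]]] <> [Y [Y [Z [W x]]] ** [Z [W x]]]]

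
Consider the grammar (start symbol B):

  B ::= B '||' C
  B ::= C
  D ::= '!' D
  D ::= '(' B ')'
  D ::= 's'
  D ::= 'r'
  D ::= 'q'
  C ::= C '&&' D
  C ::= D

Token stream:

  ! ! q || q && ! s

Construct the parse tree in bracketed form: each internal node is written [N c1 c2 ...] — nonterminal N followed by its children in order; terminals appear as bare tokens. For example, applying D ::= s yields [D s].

B
B || C
C || C
D || C
! D || C
! ! D || C
! ! q || C
! ! q || C && D
! ! q || D && D
! ! q || q && D
! ! q || q && ! D
! ! q || q && ! s

[B [B [C [D ! [D ! [D q]]]]] || [C [C [D q]] && [D ! [D s]]]]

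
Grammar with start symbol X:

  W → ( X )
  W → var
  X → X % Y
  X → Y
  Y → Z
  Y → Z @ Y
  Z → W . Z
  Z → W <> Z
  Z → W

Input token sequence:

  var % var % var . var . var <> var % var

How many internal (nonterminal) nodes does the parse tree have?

22

[X [X [X [X [Y [Z [W var]]]] % [Y [Z [W var]]]] % [Y [Z [W var] . [Z [W var] . [Z [W var] <> [Z [W var]]]]]]] % [Y [Z [W var]]]]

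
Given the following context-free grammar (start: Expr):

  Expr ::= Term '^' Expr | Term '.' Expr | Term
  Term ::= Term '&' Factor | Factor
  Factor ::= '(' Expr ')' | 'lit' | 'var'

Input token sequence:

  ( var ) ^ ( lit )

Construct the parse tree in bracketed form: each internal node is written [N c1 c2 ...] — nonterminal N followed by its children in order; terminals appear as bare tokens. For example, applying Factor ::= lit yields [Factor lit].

[Expr [Term [Factor ( [Expr [Term [Factor var]]] )]] ^ [Expr [Term [Factor ( [Expr [Term [Factor lit]]] )]]]]

Expr
Term ^ Expr
Factor ^ Expr
( Expr ) ^ Expr
( Term ) ^ Expr
( Factor ) ^ Expr
( var ) ^ Expr
( var ) ^ Term
( var ) ^ Factor
( var ) ^ ( Expr )
( var ) ^ ( Term )
( var ) ^ ( Factor )
( var ) ^ ( lit )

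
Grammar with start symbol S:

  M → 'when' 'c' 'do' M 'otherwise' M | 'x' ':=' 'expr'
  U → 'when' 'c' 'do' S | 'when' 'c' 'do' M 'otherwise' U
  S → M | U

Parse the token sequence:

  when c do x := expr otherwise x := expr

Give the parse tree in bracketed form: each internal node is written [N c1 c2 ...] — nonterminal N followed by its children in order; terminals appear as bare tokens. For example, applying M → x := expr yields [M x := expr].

[S [M when c do [M x := expr] otherwise [M x := expr]]]

S
M
when c do M otherwise M
when c do x := expr otherwise M
when c do x := expr otherwise x := expr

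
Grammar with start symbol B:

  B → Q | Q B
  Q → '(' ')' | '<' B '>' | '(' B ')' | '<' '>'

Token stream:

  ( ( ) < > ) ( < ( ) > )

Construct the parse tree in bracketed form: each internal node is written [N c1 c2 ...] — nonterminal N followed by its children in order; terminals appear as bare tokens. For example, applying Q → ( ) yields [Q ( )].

[B [Q ( [B [Q ( )] [B [Q < >]]] )] [B [Q ( [B [Q < [B [Q ( )]] >]] )]]]

B
Q B
( B ) B
( Q B ) B
( ( ) B ) B
( ( ) Q ) B
( ( ) < > ) B
( ( ) < > ) Q
( ( ) < > ) ( B )
( ( ) < > ) ( Q )
( ( ) < > ) ( < B > )
( ( ) < > ) ( < Q > )
( ( ) < > ) ( < ( ) > )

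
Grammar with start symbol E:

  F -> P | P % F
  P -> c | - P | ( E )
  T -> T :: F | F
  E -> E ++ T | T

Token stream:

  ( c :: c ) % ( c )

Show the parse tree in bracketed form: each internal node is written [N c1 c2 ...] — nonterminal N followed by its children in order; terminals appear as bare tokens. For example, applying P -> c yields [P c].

[E [T [F [P ( [E [T [T [F [P c]]] :: [F [P c]]]] )] % [F [P ( [E [T [F [P c]]]] )]]]]]

E
T
F
P % F
( E ) % F
( T ) % F
( T :: F ) % F
( F :: F ) % F
( P :: F ) % F
( c :: F ) % F
( c :: P ) % F
( c :: c ) % F
( c :: c ) % P
( c :: c ) % ( E )
( c :: c ) % ( T )
( c :: c ) % ( F )
( c :: c ) % ( P )
( c :: c ) % ( c )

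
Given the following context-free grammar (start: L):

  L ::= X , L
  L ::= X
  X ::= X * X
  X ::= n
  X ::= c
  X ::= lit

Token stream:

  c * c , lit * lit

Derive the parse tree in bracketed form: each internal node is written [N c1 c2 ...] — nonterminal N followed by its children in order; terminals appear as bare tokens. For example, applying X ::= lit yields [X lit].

[L [X [X c] * [X c]] , [L [X [X lit] * [X lit]]]]

L
X , L
X * X , L
c * X , L
c * c , L
c * c , X
c * c , X * X
c * c , lit * X
c * c , lit * lit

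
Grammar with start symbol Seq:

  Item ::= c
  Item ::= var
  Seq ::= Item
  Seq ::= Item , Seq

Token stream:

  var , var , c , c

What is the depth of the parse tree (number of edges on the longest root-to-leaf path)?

[Seq [Item var] , [Seq [Item var] , [Seq [Item c] , [Seq [Item c]]]]]

5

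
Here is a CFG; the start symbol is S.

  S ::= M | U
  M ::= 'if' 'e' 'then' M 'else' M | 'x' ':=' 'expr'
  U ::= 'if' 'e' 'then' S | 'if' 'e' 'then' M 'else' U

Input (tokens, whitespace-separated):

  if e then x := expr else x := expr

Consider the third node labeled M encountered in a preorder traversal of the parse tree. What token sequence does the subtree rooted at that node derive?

[S [M if e then [M x := expr] else [M x := expr]]]

x := expr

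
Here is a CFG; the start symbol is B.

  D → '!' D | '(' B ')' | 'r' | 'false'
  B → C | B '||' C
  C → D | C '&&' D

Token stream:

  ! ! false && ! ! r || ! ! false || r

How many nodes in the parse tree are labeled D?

10

[B [B [B [C [C [D ! [D ! [D false]]]] && [D ! [D ! [D r]]]]] || [C [D ! [D ! [D false]]]]] || [C [D r]]]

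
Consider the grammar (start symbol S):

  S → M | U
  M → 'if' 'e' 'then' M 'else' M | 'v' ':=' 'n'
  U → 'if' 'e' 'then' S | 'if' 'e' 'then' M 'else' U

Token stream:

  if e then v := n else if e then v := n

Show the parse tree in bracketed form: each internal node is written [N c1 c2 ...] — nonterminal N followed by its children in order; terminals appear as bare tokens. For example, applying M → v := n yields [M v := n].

[S [U if e then [M v := n] else [U if e then [S [M v := n]]]]]

S
U
if e then M else U
if e then v := n else U
if e then v := n else if e then S
if e then v := n else if e then M
if e then v := n else if e then v := n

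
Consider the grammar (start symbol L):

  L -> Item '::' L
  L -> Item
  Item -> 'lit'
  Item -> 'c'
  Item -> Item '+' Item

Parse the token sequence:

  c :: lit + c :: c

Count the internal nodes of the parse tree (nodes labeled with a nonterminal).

[L [Item c] :: [L [Item [Item lit] + [Item c]] :: [L [Item c]]]]

8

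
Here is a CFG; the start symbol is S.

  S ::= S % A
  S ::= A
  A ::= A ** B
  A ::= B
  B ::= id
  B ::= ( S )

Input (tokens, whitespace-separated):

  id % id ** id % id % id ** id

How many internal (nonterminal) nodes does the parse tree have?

16

[S [S [S [S [A [B id]]] % [A [A [B id]] ** [B id]]] % [A [B id]]] % [A [A [B id]] ** [B id]]]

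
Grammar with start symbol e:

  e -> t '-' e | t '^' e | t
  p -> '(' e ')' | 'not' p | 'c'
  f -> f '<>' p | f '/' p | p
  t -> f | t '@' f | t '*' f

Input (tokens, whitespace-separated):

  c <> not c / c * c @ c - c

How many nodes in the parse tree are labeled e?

2

[e [t [t [t [f [f [f [p c]] <> [p not [p c]]] / [p c]]] * [f [p c]]] @ [f [p c]]] - [e [t [f [p c]]]]]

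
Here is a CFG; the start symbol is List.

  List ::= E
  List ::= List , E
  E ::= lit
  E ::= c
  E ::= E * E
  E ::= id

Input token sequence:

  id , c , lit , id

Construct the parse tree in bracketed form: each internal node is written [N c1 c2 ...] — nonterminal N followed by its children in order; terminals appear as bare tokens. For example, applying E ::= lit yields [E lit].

List
List , E
List , E , E
List , E , E , E
E , E , E , E
id , E , E , E
id , c , E , E
id , c , lit , E
id , c , lit , id

[List [List [List [List [E id]] , [E c]] , [E lit]] , [E id]]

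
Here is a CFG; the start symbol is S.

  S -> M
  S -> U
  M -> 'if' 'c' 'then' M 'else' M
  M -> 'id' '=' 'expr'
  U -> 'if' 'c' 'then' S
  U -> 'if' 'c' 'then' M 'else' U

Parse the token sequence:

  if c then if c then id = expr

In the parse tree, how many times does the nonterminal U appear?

2

[S [U if c then [S [U if c then [S [M id = expr]]]]]]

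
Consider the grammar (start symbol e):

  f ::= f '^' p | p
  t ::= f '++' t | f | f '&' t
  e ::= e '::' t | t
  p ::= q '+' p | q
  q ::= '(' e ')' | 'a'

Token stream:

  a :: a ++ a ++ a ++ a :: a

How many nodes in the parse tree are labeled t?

[e [e [e [t [f [p [q a]]]]] :: [t [f [p [q a]]] ++ [t [f [p [q a]]] ++ [t [f [p [q a]]] ++ [t [f [p [q a]]]]]]]] :: [t [f [p [q a]]]]]

6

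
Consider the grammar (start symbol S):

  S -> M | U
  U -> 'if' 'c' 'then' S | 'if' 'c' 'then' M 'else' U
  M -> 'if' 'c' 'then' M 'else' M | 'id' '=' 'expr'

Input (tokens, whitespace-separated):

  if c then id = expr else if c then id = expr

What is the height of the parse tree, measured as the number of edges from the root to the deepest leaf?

5

[S [U if c then [M id = expr] else [U if c then [S [M id = expr]]]]]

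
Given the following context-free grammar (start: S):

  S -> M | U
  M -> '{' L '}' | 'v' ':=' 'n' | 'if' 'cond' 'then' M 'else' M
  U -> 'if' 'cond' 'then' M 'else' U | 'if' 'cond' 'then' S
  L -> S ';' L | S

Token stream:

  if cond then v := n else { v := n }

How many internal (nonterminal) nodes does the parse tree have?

7

[S [M if cond then [M v := n] else [M { [L [S [M v := n]]] }]]]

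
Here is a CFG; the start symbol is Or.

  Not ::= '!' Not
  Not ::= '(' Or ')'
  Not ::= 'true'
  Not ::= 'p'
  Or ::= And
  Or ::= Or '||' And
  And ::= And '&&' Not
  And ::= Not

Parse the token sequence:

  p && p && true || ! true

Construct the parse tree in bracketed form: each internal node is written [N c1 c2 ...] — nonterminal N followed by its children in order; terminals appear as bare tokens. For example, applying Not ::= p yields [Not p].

[Or [Or [And [And [And [Not p]] && [Not p]] && [Not true]]] || [And [Not ! [Not true]]]]

Or
Or || And
And || And
And && Not || And
And && Not && Not || And
Not && Not && Not || And
p && Not && Not || And
p && p && Not || And
p && p && true || And
p && p && true || Not
p && p && true || ! Not
p && p && true || ! true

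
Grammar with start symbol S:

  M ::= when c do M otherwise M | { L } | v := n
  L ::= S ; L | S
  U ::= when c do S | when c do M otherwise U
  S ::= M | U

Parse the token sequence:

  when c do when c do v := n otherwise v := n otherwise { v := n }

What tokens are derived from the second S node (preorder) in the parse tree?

v := n

[S [M when c do [M when c do [M v := n] otherwise [M v := n]] otherwise [M { [L [S [M v := n]]] }]]]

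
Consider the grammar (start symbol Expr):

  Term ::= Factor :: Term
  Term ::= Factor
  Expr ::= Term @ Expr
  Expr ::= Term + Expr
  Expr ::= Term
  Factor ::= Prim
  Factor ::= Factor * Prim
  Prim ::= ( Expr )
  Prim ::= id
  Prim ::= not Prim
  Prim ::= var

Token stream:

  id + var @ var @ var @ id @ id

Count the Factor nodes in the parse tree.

6

[Expr [Term [Factor [Prim id]]] + [Expr [Term [Factor [Prim var]]] @ [Expr [Term [Factor [Prim var]]] @ [Expr [Term [Factor [Prim var]]] @ [Expr [Term [Factor [Prim id]]] @ [Expr [Term [Factor [Prim id]]]]]]]]]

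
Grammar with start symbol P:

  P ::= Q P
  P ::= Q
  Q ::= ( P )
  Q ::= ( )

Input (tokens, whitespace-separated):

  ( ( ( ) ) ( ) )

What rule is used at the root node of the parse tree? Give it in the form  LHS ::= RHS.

[P [Q ( [P [Q ( [P [Q ( )]] )] [P [Q ( )]]] )]]

P ::= Q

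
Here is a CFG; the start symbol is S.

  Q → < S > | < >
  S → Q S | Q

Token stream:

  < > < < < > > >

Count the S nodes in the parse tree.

[S [Q < >] [S [Q < [S [Q < [S [Q < >]] >]] >]]]

4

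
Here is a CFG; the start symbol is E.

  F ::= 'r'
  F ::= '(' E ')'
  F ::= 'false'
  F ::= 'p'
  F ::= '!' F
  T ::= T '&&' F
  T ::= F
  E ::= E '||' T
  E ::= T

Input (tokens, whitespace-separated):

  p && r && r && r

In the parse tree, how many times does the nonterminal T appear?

4

[E [T [T [T [T [F p]] && [F r]] && [F r]] && [F r]]]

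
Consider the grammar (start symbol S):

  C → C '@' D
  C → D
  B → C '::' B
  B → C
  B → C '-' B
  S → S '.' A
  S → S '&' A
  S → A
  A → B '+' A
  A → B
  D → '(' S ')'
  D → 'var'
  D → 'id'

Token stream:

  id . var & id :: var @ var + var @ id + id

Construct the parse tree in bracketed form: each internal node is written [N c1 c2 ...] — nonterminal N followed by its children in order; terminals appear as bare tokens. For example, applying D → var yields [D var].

[S [S [S [A [B [C [D id]]]]] . [A [B [C [D var]]]]] & [A [B [C [D id]] :: [B [C [C [D var]] @ [D var]]]] + [A [B [C [C [D var]] @ [D id]]] + [A [B [C [D id]]]]]]]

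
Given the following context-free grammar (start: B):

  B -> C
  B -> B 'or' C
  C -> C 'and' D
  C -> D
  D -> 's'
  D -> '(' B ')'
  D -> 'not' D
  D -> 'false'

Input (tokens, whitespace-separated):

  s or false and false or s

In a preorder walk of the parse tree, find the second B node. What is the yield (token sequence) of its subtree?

s or false and false

[B [B [B [C [D s]]] or [C [C [D false]] and [D false]]] or [C [D s]]]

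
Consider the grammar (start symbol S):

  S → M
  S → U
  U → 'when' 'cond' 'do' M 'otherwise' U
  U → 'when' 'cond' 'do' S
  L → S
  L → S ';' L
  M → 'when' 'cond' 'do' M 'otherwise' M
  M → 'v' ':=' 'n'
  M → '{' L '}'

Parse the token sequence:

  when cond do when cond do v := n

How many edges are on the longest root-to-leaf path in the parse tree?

6

[S [U when cond do [S [U when cond do [S [M v := n]]]]]]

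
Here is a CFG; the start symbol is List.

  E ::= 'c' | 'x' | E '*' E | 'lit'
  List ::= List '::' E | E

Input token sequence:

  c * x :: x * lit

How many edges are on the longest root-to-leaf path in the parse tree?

[List [List [E [E c] * [E x]]] :: [E [E x] * [E lit]]]

4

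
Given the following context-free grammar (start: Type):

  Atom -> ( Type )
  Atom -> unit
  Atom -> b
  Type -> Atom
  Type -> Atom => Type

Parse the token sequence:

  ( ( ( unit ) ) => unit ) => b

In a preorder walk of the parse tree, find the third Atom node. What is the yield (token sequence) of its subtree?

[Type [Atom ( [Type [Atom ( [Type [Atom ( [Type [Atom unit]] )]] )] => [Type [Atom unit]]] )] => [Type [Atom b]]]

( unit )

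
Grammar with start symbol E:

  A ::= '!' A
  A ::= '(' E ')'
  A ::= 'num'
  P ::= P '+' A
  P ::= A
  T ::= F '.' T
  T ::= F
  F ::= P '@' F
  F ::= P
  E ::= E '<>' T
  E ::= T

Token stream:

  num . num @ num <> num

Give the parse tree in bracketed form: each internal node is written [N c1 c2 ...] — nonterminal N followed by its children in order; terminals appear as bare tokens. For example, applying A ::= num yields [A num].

E
E <> T
T <> T
F . T <> T
P . T <> T
A . T <> T
num . T <> T
num . F <> T
num . P @ F <> T
num . A @ F <> T
num . num @ F <> T
num . num @ P <> T
num . num @ A <> T
num . num @ num <> T
num . num @ num <> F
num . num @ num <> P
num . num @ num <> A
num . num @ num <> num

[E [E [T [F [P [A num]]] . [T [F [P [A num]] @ [F [P [A num]]]]]]] <> [T [F [P [A num]]]]]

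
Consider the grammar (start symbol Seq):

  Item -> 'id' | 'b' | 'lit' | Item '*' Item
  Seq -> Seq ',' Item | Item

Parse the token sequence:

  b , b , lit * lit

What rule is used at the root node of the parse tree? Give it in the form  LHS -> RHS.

Seq -> Seq ',' Item

[Seq [Seq [Seq [Item b]] , [Item b]] , [Item [Item lit] * [Item lit]]]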